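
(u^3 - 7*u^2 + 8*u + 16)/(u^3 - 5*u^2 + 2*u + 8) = (u - 4)/(u - 2)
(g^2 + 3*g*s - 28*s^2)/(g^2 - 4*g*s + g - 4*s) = (g + 7*s)/(g + 1)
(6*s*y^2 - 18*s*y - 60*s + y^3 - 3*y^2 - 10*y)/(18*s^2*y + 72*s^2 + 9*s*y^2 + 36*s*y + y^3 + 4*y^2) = (y^2 - 3*y - 10)/(3*s*y + 12*s + y^2 + 4*y)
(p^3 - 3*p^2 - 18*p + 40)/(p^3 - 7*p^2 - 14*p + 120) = (p - 2)/(p - 6)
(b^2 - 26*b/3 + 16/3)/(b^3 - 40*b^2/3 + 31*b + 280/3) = (3*b - 2)/(3*b^2 - 16*b - 35)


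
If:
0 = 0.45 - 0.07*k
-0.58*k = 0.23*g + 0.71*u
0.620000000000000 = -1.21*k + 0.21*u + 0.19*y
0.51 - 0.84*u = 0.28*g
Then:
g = 623.95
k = 6.43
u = -207.38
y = 273.41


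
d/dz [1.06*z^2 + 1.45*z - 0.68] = 2.12*z + 1.45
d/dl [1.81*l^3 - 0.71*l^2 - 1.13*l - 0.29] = 5.43*l^2 - 1.42*l - 1.13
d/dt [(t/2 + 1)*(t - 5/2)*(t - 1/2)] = 3*t^2/2 - t - 19/8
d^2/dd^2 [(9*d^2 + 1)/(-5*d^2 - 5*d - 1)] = 2*(225*d^3 + 60*d^2 - 75*d - 29)/(125*d^6 + 375*d^5 + 450*d^4 + 275*d^3 + 90*d^2 + 15*d + 1)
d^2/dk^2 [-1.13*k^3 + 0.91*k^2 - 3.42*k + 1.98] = 1.82 - 6.78*k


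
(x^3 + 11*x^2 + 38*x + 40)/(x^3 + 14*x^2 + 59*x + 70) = (x + 4)/(x + 7)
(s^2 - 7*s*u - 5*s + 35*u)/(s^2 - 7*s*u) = (s - 5)/s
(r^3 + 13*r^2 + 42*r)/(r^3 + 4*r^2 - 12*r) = (r + 7)/(r - 2)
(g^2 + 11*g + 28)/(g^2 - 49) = (g + 4)/(g - 7)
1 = 1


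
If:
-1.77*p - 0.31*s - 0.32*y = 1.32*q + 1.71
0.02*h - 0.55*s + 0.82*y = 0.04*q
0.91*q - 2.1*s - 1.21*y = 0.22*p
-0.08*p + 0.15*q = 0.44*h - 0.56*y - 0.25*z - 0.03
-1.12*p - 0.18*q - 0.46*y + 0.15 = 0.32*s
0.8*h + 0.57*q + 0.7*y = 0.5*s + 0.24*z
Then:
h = 5.89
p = 0.99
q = -2.29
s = -0.68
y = -0.71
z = 13.54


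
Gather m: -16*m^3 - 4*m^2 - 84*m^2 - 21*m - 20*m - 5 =-16*m^3 - 88*m^2 - 41*m - 5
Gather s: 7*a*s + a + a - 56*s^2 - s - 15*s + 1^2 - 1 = 2*a - 56*s^2 + s*(7*a - 16)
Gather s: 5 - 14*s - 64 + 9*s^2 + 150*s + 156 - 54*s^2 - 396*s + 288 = -45*s^2 - 260*s + 385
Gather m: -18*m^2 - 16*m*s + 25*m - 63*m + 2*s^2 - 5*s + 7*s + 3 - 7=-18*m^2 + m*(-16*s - 38) + 2*s^2 + 2*s - 4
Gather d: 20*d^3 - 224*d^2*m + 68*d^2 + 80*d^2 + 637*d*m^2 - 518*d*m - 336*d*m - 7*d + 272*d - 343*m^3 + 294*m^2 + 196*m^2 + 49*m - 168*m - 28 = 20*d^3 + d^2*(148 - 224*m) + d*(637*m^2 - 854*m + 265) - 343*m^3 + 490*m^2 - 119*m - 28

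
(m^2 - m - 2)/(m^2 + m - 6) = (m + 1)/(m + 3)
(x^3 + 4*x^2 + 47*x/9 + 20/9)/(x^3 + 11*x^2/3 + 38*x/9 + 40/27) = 3*(x + 1)/(3*x + 2)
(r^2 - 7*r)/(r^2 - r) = (r - 7)/(r - 1)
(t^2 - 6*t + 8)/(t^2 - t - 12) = (t - 2)/(t + 3)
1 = 1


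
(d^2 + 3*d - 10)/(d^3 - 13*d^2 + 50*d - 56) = (d + 5)/(d^2 - 11*d + 28)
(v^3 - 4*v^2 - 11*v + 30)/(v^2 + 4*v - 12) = (v^2 - 2*v - 15)/(v + 6)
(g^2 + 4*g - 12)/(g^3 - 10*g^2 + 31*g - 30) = (g + 6)/(g^2 - 8*g + 15)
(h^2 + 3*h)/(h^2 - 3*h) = (h + 3)/(h - 3)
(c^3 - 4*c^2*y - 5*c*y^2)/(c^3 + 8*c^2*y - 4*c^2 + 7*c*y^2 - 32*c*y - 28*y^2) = c*(c - 5*y)/(c^2 + 7*c*y - 4*c - 28*y)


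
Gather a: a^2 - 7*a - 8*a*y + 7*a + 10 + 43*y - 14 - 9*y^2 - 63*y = a^2 - 8*a*y - 9*y^2 - 20*y - 4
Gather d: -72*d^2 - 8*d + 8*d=-72*d^2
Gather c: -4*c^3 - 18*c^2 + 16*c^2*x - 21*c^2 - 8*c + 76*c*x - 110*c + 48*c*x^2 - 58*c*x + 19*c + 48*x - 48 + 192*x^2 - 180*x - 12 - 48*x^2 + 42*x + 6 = -4*c^3 + c^2*(16*x - 39) + c*(48*x^2 + 18*x - 99) + 144*x^2 - 90*x - 54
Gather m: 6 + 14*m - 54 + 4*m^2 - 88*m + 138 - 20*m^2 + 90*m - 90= -16*m^2 + 16*m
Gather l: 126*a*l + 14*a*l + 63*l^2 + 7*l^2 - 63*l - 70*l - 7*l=70*l^2 + l*(140*a - 140)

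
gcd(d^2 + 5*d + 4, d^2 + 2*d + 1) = d + 1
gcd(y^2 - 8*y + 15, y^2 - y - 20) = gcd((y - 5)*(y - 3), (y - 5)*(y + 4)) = y - 5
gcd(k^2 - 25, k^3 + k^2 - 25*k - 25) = k^2 - 25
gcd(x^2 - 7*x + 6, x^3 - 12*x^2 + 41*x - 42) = 1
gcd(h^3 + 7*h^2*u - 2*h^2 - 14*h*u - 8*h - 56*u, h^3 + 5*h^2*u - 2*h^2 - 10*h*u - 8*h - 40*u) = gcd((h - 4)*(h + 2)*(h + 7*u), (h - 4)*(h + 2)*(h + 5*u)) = h^2 - 2*h - 8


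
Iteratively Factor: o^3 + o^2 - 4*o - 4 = (o - 2)*(o^2 + 3*o + 2) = (o - 2)*(o + 2)*(o + 1)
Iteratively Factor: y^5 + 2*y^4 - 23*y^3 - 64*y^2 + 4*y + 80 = (y + 2)*(y^4 - 23*y^2 - 18*y + 40) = (y - 1)*(y + 2)*(y^3 + y^2 - 22*y - 40) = (y - 1)*(y + 2)^2*(y^2 - y - 20) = (y - 1)*(y + 2)^2*(y + 4)*(y - 5)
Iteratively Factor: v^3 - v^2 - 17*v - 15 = (v + 1)*(v^2 - 2*v - 15) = (v + 1)*(v + 3)*(v - 5)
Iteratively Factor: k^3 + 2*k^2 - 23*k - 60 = (k + 3)*(k^2 - k - 20) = (k - 5)*(k + 3)*(k + 4)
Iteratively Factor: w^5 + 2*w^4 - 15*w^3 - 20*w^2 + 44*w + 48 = (w + 1)*(w^4 + w^3 - 16*w^2 - 4*w + 48) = (w + 1)*(w + 2)*(w^3 - w^2 - 14*w + 24) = (w - 2)*(w + 1)*(w + 2)*(w^2 + w - 12) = (w - 3)*(w - 2)*(w + 1)*(w + 2)*(w + 4)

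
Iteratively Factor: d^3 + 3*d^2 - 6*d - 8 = (d + 1)*(d^2 + 2*d - 8) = (d + 1)*(d + 4)*(d - 2)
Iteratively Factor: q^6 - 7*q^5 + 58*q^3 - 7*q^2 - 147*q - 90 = (q - 5)*(q^5 - 2*q^4 - 10*q^3 + 8*q^2 + 33*q + 18) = (q - 5)*(q - 3)*(q^4 + q^3 - 7*q^2 - 13*q - 6) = (q - 5)*(q - 3)^2*(q^3 + 4*q^2 + 5*q + 2) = (q - 5)*(q - 3)^2*(q + 2)*(q^2 + 2*q + 1) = (q - 5)*(q - 3)^2*(q + 1)*(q + 2)*(q + 1)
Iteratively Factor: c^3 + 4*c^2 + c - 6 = (c + 3)*(c^2 + c - 2) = (c + 2)*(c + 3)*(c - 1)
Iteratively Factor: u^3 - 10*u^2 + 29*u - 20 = (u - 5)*(u^2 - 5*u + 4) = (u - 5)*(u - 1)*(u - 4)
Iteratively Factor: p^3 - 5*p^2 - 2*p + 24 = (p - 4)*(p^2 - p - 6) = (p - 4)*(p + 2)*(p - 3)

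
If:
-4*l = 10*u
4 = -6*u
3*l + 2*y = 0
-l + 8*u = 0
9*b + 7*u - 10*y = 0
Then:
No Solution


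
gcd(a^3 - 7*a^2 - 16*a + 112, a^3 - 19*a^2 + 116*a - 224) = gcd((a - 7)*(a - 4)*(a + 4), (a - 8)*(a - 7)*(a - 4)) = a^2 - 11*a + 28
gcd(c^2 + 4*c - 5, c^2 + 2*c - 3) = c - 1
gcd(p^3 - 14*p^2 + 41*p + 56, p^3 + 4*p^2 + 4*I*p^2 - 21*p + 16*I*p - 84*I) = 1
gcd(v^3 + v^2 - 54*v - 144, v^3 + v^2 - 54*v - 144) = v^3 + v^2 - 54*v - 144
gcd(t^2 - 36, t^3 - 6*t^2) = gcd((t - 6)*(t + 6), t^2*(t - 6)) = t - 6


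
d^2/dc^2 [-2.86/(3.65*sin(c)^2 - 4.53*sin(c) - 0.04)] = (-152.4094*sin(c)^4 + 141.86601*sin(c)^3 + 168.254086*sin(c)^2 - 283.213788*sin(c) + 118.214668)/(-3.65*sin(c)^2 + 4.53*sin(c) + 0.04)^3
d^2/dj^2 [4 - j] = 0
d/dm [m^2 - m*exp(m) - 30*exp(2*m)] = -m*exp(m) + 2*m - 60*exp(2*m) - exp(m)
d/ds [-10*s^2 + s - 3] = 1 - 20*s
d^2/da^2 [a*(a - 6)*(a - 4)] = 6*a - 20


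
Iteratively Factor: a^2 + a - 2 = (a - 1)*(a + 2)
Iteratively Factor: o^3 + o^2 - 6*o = (o + 3)*(o^2 - 2*o) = o*(o + 3)*(o - 2)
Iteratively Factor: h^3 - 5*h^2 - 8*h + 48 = (h - 4)*(h^2 - h - 12) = (h - 4)^2*(h + 3)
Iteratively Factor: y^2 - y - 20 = (y - 5)*(y + 4)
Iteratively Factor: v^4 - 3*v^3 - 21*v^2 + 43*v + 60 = (v + 1)*(v^3 - 4*v^2 - 17*v + 60) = (v - 3)*(v + 1)*(v^2 - v - 20) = (v - 3)*(v + 1)*(v + 4)*(v - 5)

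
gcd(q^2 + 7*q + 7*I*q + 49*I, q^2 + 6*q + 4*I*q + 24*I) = 1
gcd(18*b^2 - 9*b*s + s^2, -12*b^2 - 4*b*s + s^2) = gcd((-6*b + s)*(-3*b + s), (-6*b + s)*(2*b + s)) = -6*b + s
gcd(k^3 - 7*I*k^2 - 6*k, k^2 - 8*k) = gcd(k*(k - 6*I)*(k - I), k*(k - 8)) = k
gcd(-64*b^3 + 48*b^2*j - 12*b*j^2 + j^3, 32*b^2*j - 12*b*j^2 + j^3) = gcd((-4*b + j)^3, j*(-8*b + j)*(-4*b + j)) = 4*b - j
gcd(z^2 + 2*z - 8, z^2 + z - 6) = z - 2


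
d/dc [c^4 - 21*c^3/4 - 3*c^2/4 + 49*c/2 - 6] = 4*c^3 - 63*c^2/4 - 3*c/2 + 49/2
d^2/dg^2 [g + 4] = 0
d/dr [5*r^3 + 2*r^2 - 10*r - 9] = 15*r^2 + 4*r - 10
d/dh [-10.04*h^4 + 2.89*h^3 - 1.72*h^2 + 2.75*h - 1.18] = -40.16*h^3 + 8.67*h^2 - 3.44*h + 2.75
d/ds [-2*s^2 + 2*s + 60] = 2 - 4*s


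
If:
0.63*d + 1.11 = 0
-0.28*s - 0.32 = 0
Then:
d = -1.76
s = -1.14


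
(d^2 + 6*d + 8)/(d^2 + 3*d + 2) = (d + 4)/(d + 1)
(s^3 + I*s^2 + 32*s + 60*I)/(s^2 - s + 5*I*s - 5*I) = (s^2 - 4*I*s + 12)/(s - 1)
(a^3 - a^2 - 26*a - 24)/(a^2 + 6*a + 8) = (a^2 - 5*a - 6)/(a + 2)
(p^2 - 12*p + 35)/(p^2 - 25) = (p - 7)/(p + 5)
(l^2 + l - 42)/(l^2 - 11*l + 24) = (l^2 + l - 42)/(l^2 - 11*l + 24)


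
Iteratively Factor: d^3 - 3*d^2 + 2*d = (d - 2)*(d^2 - d) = (d - 2)*(d - 1)*(d)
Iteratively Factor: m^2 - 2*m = (m)*(m - 2)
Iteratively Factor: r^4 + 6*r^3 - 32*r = (r - 2)*(r^3 + 8*r^2 + 16*r) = (r - 2)*(r + 4)*(r^2 + 4*r) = r*(r - 2)*(r + 4)*(r + 4)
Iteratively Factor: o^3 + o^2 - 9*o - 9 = (o + 3)*(o^2 - 2*o - 3) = (o + 1)*(o + 3)*(o - 3)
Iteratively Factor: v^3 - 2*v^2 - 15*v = (v)*(v^2 - 2*v - 15) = v*(v - 5)*(v + 3)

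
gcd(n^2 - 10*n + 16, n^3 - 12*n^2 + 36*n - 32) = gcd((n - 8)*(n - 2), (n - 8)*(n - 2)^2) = n^2 - 10*n + 16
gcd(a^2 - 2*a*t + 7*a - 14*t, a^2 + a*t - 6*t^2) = -a + 2*t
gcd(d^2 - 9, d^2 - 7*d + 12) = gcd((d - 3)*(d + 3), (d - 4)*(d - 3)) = d - 3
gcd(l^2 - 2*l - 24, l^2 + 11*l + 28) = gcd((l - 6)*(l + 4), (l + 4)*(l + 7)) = l + 4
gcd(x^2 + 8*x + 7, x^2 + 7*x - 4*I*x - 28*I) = x + 7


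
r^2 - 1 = (r - 1)*(r + 1)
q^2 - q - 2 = (q - 2)*(q + 1)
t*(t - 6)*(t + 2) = t^3 - 4*t^2 - 12*t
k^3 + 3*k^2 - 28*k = k*(k - 4)*(k + 7)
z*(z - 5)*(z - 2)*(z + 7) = z^4 - 39*z^2 + 70*z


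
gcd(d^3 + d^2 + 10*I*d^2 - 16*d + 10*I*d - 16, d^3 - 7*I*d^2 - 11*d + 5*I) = 1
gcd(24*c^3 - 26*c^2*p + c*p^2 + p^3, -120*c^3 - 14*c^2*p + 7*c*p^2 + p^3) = -24*c^2 + 2*c*p + p^2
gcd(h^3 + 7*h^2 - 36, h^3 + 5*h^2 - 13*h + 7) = 1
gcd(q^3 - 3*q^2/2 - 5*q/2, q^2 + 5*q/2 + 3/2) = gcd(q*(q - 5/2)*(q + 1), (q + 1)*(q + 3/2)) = q + 1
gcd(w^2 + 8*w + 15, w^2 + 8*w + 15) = w^2 + 8*w + 15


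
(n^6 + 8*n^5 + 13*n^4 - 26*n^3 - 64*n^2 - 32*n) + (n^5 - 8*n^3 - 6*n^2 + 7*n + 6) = n^6 + 9*n^5 + 13*n^4 - 34*n^3 - 70*n^2 - 25*n + 6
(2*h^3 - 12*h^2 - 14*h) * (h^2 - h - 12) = 2*h^5 - 14*h^4 - 26*h^3 + 158*h^2 + 168*h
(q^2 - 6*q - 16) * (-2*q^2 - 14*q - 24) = -2*q^4 - 2*q^3 + 92*q^2 + 368*q + 384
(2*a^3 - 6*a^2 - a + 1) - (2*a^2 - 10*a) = 2*a^3 - 8*a^2 + 9*a + 1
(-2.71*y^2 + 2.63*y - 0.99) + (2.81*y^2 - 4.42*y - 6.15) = 0.1*y^2 - 1.79*y - 7.14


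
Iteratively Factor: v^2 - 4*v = (v)*(v - 4)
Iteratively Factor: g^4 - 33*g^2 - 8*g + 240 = (g - 5)*(g^3 + 5*g^2 - 8*g - 48) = (g - 5)*(g + 4)*(g^2 + g - 12) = (g - 5)*(g + 4)^2*(g - 3)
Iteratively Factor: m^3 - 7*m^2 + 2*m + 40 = (m - 5)*(m^2 - 2*m - 8) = (m - 5)*(m - 4)*(m + 2)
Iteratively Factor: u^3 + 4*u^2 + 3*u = (u + 1)*(u^2 + 3*u) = u*(u + 1)*(u + 3)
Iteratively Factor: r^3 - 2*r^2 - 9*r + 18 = (r + 3)*(r^2 - 5*r + 6) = (r - 2)*(r + 3)*(r - 3)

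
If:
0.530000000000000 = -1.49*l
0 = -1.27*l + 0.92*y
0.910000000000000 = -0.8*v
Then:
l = -0.36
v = -1.14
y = -0.49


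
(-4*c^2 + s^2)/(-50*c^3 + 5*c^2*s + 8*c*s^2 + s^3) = (2*c + s)/(25*c^2 + 10*c*s + s^2)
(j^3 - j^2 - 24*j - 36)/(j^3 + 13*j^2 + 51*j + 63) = (j^2 - 4*j - 12)/(j^2 + 10*j + 21)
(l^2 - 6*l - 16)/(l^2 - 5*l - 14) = (l - 8)/(l - 7)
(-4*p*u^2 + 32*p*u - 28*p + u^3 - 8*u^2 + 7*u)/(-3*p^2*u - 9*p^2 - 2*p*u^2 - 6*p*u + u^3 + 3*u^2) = (4*p*u^2 - 32*p*u + 28*p - u^3 + 8*u^2 - 7*u)/(3*p^2*u + 9*p^2 + 2*p*u^2 + 6*p*u - u^3 - 3*u^2)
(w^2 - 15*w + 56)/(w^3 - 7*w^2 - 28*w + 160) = (w - 7)/(w^2 + w - 20)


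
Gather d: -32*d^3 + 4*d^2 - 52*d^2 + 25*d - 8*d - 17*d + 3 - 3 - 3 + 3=-32*d^3 - 48*d^2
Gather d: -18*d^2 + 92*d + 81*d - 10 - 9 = -18*d^2 + 173*d - 19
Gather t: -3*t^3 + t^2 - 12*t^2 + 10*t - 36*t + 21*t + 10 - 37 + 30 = -3*t^3 - 11*t^2 - 5*t + 3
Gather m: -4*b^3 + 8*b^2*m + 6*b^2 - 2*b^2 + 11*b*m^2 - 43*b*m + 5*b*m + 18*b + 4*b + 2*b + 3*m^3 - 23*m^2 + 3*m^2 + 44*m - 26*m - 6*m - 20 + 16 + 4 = -4*b^3 + 4*b^2 + 24*b + 3*m^3 + m^2*(11*b - 20) + m*(8*b^2 - 38*b + 12)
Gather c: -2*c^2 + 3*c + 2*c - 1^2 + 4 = -2*c^2 + 5*c + 3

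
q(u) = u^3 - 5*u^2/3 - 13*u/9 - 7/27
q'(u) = 3*u^2 - 10*u/3 - 13/9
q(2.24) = -0.62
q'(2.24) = 6.14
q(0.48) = -1.23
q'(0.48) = -2.35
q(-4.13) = -93.17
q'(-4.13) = 63.49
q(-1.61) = -6.43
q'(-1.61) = 11.70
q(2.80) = 4.58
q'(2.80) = 12.74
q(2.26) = -0.49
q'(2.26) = 6.35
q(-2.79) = -30.92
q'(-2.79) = 31.21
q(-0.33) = -0.00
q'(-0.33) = -0.02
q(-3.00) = -37.93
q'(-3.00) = 35.56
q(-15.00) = -3728.59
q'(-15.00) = 723.56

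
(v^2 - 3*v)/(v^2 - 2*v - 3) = v/(v + 1)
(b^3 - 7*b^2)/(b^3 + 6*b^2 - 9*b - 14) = b^2*(b - 7)/(b^3 + 6*b^2 - 9*b - 14)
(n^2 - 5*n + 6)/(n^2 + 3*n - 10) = (n - 3)/(n + 5)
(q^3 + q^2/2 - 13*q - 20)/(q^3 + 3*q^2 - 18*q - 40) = (q + 5/2)/(q + 5)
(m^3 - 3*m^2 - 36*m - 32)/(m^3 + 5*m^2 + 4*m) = (m - 8)/m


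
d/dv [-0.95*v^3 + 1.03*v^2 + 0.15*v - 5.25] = -2.85*v^2 + 2.06*v + 0.15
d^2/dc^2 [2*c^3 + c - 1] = 12*c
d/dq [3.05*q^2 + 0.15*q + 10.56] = 6.1*q + 0.15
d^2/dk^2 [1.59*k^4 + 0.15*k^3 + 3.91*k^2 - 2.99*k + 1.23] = 19.08*k^2 + 0.9*k + 7.82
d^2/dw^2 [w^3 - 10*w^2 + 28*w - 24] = 6*w - 20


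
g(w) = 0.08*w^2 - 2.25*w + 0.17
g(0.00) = 0.17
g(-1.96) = 4.89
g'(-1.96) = -2.56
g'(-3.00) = -2.73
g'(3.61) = -1.67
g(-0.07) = 0.33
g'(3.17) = -1.74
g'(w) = 0.16*w - 2.25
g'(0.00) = -2.25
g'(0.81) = -2.12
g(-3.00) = 7.64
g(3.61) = -6.91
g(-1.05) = 2.62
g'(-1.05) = -2.42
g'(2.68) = -1.82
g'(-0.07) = -2.26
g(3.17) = -6.16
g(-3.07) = 7.83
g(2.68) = -5.29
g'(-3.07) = -2.74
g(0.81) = -1.60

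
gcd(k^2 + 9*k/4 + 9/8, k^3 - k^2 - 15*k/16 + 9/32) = k + 3/4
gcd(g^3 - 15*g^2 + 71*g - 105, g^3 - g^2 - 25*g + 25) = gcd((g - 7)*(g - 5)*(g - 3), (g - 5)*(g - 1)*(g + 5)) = g - 5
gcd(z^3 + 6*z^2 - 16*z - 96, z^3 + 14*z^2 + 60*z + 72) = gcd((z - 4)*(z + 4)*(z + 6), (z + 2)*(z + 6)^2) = z + 6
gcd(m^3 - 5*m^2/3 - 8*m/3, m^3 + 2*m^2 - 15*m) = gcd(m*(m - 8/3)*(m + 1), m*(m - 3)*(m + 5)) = m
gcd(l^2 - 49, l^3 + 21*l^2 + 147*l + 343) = l + 7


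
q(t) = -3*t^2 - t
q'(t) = -6*t - 1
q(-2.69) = -19.02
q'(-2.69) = 15.14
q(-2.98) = -23.66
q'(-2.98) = 16.88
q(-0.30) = 0.03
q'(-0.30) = 0.80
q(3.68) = -44.31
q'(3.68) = -23.08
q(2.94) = -28.87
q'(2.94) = -18.64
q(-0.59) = -0.45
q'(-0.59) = 2.54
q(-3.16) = -26.80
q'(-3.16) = 17.96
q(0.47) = -1.13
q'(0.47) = -3.82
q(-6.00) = -102.00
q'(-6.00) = 35.00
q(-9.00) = -234.00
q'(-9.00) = 53.00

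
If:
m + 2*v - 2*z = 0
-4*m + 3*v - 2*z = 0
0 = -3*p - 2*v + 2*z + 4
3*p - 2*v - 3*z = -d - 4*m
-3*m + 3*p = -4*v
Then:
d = -79/9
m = -2/9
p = 34/27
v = -10/9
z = -11/9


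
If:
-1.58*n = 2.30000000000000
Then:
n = -1.46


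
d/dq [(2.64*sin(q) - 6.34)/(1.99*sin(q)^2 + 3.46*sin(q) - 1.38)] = (-5.2536*sin(q)^2 + 25.2332*sin(q) + 18.2932)*cos(q)/(3.9601*sin(q)^4 + 13.7708*sin(q)^3 + 6.4792*sin(q)^2 - 9.5496*sin(q) + 1.9044)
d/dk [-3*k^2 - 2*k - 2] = -6*k - 2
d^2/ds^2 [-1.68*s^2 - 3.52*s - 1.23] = -3.36000000000000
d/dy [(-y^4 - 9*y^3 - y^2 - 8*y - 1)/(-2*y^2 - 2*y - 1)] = (4*y^5 + 24*y^4 + 40*y^3 + 13*y^2 - 2*y + 6)/(4*y^4 + 8*y^3 + 8*y^2 + 4*y + 1)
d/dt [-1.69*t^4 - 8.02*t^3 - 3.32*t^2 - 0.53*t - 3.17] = -6.76*t^3 - 24.06*t^2 - 6.64*t - 0.53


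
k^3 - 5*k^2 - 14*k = k*(k - 7)*(k + 2)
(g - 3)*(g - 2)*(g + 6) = g^3 + g^2 - 24*g + 36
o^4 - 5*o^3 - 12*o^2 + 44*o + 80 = (o - 5)*(o - 4)*(o + 2)^2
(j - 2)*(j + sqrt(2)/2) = j^2 - 2*j + sqrt(2)*j/2 - sqrt(2)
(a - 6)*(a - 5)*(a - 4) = a^3 - 15*a^2 + 74*a - 120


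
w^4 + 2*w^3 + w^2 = w^2*(w + 1)^2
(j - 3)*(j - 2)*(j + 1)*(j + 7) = j^4 + 3*j^3 - 27*j^2 + 13*j + 42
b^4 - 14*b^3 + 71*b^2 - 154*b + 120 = (b - 5)*(b - 4)*(b - 3)*(b - 2)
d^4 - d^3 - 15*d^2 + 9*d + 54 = (d - 3)^2*(d + 2)*(d + 3)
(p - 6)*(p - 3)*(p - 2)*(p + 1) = p^4 - 10*p^3 + 25*p^2 - 36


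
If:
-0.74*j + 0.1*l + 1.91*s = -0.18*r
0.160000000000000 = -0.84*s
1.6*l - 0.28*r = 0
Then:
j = 0.266891891891892*r - 0.491634491634492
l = 0.175*r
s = -0.19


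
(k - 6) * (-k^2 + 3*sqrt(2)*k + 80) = -k^3 + 3*sqrt(2)*k^2 + 6*k^2 - 18*sqrt(2)*k + 80*k - 480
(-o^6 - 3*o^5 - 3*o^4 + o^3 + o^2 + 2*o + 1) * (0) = 0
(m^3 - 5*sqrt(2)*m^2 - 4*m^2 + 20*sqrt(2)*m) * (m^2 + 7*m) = m^5 - 5*sqrt(2)*m^4 + 3*m^4 - 28*m^3 - 15*sqrt(2)*m^3 + 140*sqrt(2)*m^2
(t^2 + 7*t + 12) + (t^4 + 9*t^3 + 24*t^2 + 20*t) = t^4 + 9*t^3 + 25*t^2 + 27*t + 12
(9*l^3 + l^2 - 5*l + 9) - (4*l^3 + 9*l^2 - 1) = 5*l^3 - 8*l^2 - 5*l + 10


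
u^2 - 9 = (u - 3)*(u + 3)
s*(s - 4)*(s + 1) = s^3 - 3*s^2 - 4*s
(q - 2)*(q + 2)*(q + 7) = q^3 + 7*q^2 - 4*q - 28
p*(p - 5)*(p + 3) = p^3 - 2*p^2 - 15*p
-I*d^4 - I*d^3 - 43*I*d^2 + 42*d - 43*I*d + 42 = (d - 7*I)*(d + I)*(d + 6*I)*(-I*d - I)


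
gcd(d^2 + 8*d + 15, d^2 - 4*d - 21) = d + 3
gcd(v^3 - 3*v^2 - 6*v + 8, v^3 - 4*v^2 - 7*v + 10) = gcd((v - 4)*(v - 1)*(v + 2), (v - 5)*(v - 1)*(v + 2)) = v^2 + v - 2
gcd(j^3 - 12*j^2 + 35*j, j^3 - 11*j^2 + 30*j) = j^2 - 5*j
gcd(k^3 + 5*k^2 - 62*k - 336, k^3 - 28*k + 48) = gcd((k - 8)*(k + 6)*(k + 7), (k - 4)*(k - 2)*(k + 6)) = k + 6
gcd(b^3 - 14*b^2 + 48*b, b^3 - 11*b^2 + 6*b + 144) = b^2 - 14*b + 48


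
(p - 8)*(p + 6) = p^2 - 2*p - 48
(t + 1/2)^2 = t^2 + t + 1/4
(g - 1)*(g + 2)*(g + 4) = g^3 + 5*g^2 + 2*g - 8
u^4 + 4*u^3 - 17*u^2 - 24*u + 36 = (u - 3)*(u - 1)*(u + 2)*(u + 6)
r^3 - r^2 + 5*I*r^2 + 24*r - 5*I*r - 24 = (r - 1)*(r - 3*I)*(r + 8*I)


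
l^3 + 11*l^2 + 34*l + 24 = (l + 1)*(l + 4)*(l + 6)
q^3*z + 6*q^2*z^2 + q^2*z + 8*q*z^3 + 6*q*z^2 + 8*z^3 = (q + 2*z)*(q + 4*z)*(q*z + z)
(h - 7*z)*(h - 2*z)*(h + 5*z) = h^3 - 4*h^2*z - 31*h*z^2 + 70*z^3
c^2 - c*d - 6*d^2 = (c - 3*d)*(c + 2*d)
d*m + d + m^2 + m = (d + m)*(m + 1)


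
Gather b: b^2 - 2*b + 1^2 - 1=b^2 - 2*b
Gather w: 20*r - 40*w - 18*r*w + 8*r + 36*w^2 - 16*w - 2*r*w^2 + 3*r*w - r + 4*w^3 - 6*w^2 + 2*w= 27*r + 4*w^3 + w^2*(30 - 2*r) + w*(-15*r - 54)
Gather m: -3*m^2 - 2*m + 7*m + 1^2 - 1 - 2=-3*m^2 + 5*m - 2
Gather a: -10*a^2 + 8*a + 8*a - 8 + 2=-10*a^2 + 16*a - 6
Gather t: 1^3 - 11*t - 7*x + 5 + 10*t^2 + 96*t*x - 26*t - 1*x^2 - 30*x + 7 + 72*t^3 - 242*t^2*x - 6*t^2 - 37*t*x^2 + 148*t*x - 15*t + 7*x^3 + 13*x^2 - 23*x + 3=72*t^3 + t^2*(4 - 242*x) + t*(-37*x^2 + 244*x - 52) + 7*x^3 + 12*x^2 - 60*x + 16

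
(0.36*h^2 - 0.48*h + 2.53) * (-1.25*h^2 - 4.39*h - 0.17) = -0.45*h^4 - 0.9804*h^3 - 1.1165*h^2 - 11.0251*h - 0.4301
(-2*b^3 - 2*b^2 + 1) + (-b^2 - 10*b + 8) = -2*b^3 - 3*b^2 - 10*b + 9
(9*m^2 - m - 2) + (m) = 9*m^2 - 2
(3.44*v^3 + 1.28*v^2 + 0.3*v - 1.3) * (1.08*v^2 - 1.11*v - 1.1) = 3.7152*v^5 - 2.436*v^4 - 4.8808*v^3 - 3.145*v^2 + 1.113*v + 1.43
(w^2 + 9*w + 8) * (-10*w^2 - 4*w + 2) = -10*w^4 - 94*w^3 - 114*w^2 - 14*w + 16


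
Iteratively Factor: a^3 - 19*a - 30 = (a - 5)*(a^2 + 5*a + 6) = (a - 5)*(a + 3)*(a + 2)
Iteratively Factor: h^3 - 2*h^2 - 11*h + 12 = (h + 3)*(h^2 - 5*h + 4) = (h - 4)*(h + 3)*(h - 1)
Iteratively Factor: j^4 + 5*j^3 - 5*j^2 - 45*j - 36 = (j + 3)*(j^3 + 2*j^2 - 11*j - 12) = (j - 3)*(j + 3)*(j^2 + 5*j + 4) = (j - 3)*(j + 3)*(j + 4)*(j + 1)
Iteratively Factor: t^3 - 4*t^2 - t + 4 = (t - 1)*(t^2 - 3*t - 4) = (t - 1)*(t + 1)*(t - 4)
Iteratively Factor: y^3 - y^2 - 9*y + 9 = (y - 1)*(y^2 - 9) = (y - 3)*(y - 1)*(y + 3)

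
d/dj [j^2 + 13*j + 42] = 2*j + 13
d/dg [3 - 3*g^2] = -6*g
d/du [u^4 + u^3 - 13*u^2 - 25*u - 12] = 4*u^3 + 3*u^2 - 26*u - 25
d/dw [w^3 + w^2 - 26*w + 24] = 3*w^2 + 2*w - 26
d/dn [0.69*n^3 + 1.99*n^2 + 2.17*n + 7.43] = 2.07*n^2 + 3.98*n + 2.17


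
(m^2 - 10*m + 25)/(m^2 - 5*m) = (m - 5)/m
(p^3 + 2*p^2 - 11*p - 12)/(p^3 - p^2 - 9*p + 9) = (p^2 + 5*p + 4)/(p^2 + 2*p - 3)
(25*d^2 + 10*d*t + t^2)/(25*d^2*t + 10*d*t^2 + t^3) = 1/t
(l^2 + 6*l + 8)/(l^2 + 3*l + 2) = (l + 4)/(l + 1)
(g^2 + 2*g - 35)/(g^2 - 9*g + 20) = (g + 7)/(g - 4)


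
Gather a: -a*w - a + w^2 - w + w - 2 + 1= a*(-w - 1) + w^2 - 1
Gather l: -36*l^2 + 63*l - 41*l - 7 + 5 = -36*l^2 + 22*l - 2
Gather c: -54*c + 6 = 6 - 54*c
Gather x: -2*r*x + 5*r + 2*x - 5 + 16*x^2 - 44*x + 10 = 5*r + 16*x^2 + x*(-2*r - 42) + 5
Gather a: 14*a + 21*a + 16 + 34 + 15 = 35*a + 65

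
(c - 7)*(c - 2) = c^2 - 9*c + 14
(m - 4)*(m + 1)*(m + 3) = m^3 - 13*m - 12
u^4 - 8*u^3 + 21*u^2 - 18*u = u*(u - 3)^2*(u - 2)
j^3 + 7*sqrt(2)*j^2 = j^2*(j + 7*sqrt(2))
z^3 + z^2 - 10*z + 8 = (z - 2)*(z - 1)*(z + 4)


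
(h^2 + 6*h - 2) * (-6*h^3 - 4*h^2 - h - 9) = -6*h^5 - 40*h^4 - 13*h^3 - 7*h^2 - 52*h + 18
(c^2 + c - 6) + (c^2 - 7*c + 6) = 2*c^2 - 6*c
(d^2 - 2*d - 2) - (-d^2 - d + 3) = 2*d^2 - d - 5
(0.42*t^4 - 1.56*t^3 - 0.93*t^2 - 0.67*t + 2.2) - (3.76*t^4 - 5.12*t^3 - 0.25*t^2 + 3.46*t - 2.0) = -3.34*t^4 + 3.56*t^3 - 0.68*t^2 - 4.13*t + 4.2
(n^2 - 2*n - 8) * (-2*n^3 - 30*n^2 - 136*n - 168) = -2*n^5 - 26*n^4 - 60*n^3 + 344*n^2 + 1424*n + 1344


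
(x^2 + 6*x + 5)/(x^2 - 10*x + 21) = (x^2 + 6*x + 5)/(x^2 - 10*x + 21)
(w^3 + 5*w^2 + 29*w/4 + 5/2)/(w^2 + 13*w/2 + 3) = (w^2 + 9*w/2 + 5)/(w + 6)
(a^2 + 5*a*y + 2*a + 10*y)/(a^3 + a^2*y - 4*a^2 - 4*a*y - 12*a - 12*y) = (a + 5*y)/(a^2 + a*y - 6*a - 6*y)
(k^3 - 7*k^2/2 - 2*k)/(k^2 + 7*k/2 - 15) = k*(2*k^2 - 7*k - 4)/(2*k^2 + 7*k - 30)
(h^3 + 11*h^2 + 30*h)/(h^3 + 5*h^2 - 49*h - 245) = h*(h + 6)/(h^2 - 49)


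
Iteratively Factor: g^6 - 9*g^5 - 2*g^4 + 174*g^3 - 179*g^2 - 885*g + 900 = (g - 5)*(g^5 - 4*g^4 - 22*g^3 + 64*g^2 + 141*g - 180) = (g - 5)*(g - 4)*(g^4 - 22*g^2 - 24*g + 45) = (g - 5)^2*(g - 4)*(g^3 + 5*g^2 + 3*g - 9) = (g - 5)^2*(g - 4)*(g - 1)*(g^2 + 6*g + 9) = (g - 5)^2*(g - 4)*(g - 1)*(g + 3)*(g + 3)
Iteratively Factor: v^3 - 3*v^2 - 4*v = (v)*(v^2 - 3*v - 4) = v*(v + 1)*(v - 4)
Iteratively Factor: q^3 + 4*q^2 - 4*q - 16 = (q + 2)*(q^2 + 2*q - 8) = (q + 2)*(q + 4)*(q - 2)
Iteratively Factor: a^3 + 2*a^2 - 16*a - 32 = (a - 4)*(a^2 + 6*a + 8) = (a - 4)*(a + 2)*(a + 4)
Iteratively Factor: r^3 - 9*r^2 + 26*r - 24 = (r - 4)*(r^2 - 5*r + 6) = (r - 4)*(r - 2)*(r - 3)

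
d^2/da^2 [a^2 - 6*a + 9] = 2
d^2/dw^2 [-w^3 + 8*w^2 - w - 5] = 16 - 6*w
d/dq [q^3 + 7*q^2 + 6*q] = 3*q^2 + 14*q + 6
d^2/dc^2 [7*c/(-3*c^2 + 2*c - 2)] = 14*(-4*c*(3*c - 1)^2 + (9*c - 2)*(3*c^2 - 2*c + 2))/(3*c^2 - 2*c + 2)^3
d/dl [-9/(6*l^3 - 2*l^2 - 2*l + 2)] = 9*(9*l^2 - 2*l - 1)/(2*(3*l^3 - l^2 - l + 1)^2)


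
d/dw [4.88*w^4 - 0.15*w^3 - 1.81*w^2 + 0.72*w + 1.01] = 19.52*w^3 - 0.45*w^2 - 3.62*w + 0.72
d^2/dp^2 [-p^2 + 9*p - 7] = -2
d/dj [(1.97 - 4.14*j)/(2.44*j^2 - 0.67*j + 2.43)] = (10.1016*j^2 - 9.6136*j - 8.7403)/(5.9536*j^4 - 3.2696*j^3 + 12.3073*j^2 - 3.2562*j + 5.9049)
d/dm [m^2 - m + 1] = 2*m - 1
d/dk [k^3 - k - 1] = 3*k^2 - 1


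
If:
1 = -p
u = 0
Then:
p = -1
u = 0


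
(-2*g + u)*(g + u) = -2*g^2 - g*u + u^2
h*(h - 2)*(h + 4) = h^3 + 2*h^2 - 8*h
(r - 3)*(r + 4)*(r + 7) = r^3 + 8*r^2 - 5*r - 84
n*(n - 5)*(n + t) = n^3 + n^2*t - 5*n^2 - 5*n*t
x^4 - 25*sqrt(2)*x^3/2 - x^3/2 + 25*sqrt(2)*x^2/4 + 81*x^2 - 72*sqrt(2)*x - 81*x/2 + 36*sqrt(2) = (x - 1/2)*(x - 8*sqrt(2))*(x - 3*sqrt(2))*(x - 3*sqrt(2)/2)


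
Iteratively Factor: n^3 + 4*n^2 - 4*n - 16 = (n - 2)*(n^2 + 6*n + 8) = (n - 2)*(n + 4)*(n + 2)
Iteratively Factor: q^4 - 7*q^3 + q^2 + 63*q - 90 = (q - 5)*(q^3 - 2*q^2 - 9*q + 18) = (q - 5)*(q - 3)*(q^2 + q - 6) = (q - 5)*(q - 3)*(q - 2)*(q + 3)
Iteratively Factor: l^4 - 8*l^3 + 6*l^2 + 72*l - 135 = (l - 5)*(l^3 - 3*l^2 - 9*l + 27) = (l - 5)*(l - 3)*(l^2 - 9) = (l - 5)*(l - 3)^2*(l + 3)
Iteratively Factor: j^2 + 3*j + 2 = (j + 2)*(j + 1)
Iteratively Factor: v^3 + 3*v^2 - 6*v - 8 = (v + 4)*(v^2 - v - 2) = (v + 1)*(v + 4)*(v - 2)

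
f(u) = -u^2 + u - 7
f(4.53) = -22.99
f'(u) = 1 - 2*u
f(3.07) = -13.35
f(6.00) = -37.00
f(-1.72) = -11.68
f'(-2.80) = 6.60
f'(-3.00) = 7.00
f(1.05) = -7.05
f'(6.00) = -11.00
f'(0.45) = 0.10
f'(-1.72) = 4.44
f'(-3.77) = 8.54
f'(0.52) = -0.04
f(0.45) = -6.75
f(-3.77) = -24.98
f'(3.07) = -5.14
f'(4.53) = -8.06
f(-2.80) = -17.64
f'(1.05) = -1.10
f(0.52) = -6.75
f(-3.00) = -19.00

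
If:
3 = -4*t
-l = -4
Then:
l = 4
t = -3/4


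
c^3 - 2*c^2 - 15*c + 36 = (c - 3)^2*(c + 4)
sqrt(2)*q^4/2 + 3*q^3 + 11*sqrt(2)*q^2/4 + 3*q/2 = q*(q + sqrt(2)/2)*(q + 3*sqrt(2)/2)*(sqrt(2)*q/2 + 1)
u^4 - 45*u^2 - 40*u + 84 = (u - 7)*(u - 1)*(u + 2)*(u + 6)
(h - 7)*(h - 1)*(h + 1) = h^3 - 7*h^2 - h + 7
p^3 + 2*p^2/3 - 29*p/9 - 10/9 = (p - 5/3)*(p + 1/3)*(p + 2)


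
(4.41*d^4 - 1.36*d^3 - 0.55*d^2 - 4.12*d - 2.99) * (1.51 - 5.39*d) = -23.7699*d^5 + 13.9895*d^4 + 0.9109*d^3 + 21.3763*d^2 + 9.8949*d - 4.5149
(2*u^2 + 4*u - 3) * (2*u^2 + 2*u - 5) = 4*u^4 + 12*u^3 - 8*u^2 - 26*u + 15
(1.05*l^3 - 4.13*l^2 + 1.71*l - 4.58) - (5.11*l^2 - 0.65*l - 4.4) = 1.05*l^3 - 9.24*l^2 + 2.36*l - 0.18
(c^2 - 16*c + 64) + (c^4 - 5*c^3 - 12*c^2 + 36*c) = c^4 - 5*c^3 - 11*c^2 + 20*c + 64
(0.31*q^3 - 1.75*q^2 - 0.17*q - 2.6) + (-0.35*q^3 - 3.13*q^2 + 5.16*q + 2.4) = -0.04*q^3 - 4.88*q^2 + 4.99*q - 0.2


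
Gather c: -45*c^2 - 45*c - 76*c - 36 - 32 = -45*c^2 - 121*c - 68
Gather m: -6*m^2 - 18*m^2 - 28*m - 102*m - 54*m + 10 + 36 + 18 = -24*m^2 - 184*m + 64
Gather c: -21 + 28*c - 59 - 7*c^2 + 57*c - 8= -7*c^2 + 85*c - 88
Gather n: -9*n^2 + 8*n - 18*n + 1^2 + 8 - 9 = -9*n^2 - 10*n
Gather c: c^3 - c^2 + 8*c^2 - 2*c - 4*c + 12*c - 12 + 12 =c^3 + 7*c^2 + 6*c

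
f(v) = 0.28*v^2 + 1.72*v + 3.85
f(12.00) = 64.81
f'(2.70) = 3.23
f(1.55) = 7.19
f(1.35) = 6.68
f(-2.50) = 1.30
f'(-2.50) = 0.32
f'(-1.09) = 1.11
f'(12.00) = 8.44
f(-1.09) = 2.31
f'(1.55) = 2.59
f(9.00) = 42.01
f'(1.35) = 2.48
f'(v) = 0.56*v + 1.72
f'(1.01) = 2.29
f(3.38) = 12.86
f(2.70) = 10.54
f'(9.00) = 6.76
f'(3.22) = 3.52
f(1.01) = 5.87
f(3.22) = 12.29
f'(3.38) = 3.61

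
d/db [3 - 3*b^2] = -6*b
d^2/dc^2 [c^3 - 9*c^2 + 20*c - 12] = 6*c - 18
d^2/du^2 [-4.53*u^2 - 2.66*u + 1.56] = -9.06000000000000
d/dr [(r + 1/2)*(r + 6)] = 2*r + 13/2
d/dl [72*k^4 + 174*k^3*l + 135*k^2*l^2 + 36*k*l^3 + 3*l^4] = 174*k^3 + 270*k^2*l + 108*k*l^2 + 12*l^3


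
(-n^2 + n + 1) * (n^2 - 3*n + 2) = -n^4 + 4*n^3 - 4*n^2 - n + 2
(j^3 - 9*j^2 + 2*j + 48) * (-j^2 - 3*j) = -j^5 + 6*j^4 + 25*j^3 - 54*j^2 - 144*j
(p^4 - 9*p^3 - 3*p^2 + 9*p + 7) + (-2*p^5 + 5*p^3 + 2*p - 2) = -2*p^5 + p^4 - 4*p^3 - 3*p^2 + 11*p + 5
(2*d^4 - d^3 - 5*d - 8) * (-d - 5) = -2*d^5 - 9*d^4 + 5*d^3 + 5*d^2 + 33*d + 40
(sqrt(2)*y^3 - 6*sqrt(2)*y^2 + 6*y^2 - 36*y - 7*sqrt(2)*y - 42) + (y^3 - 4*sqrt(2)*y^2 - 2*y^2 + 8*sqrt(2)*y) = y^3 + sqrt(2)*y^3 - 10*sqrt(2)*y^2 + 4*y^2 - 36*y + sqrt(2)*y - 42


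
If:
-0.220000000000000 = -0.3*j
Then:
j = 0.73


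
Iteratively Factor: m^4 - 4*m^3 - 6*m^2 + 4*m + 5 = (m - 1)*(m^3 - 3*m^2 - 9*m - 5) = (m - 5)*(m - 1)*(m^2 + 2*m + 1) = (m - 5)*(m - 1)*(m + 1)*(m + 1)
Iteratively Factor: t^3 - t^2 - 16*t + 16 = (t + 4)*(t^2 - 5*t + 4) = (t - 4)*(t + 4)*(t - 1)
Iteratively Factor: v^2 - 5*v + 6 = (v - 3)*(v - 2)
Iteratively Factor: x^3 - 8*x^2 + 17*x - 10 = (x - 2)*(x^2 - 6*x + 5) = (x - 5)*(x - 2)*(x - 1)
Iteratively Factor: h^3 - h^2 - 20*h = (h)*(h^2 - h - 20) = h*(h + 4)*(h - 5)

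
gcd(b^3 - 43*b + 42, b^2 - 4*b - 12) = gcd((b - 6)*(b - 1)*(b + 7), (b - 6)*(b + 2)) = b - 6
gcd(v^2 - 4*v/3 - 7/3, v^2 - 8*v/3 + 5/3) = 1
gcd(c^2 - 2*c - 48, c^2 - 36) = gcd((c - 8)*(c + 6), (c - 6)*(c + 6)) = c + 6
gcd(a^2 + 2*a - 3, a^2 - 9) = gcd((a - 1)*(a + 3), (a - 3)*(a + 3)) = a + 3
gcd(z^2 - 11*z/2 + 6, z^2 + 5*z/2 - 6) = z - 3/2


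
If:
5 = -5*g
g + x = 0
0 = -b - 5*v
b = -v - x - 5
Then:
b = -15/2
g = -1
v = 3/2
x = 1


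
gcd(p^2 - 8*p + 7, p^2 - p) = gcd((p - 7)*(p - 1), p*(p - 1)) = p - 1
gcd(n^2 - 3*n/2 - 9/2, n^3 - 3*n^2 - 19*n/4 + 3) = n + 3/2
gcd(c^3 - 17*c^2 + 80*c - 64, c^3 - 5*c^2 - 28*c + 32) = c^2 - 9*c + 8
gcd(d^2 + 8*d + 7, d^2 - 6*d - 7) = d + 1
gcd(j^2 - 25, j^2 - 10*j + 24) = 1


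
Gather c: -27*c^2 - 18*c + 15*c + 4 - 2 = -27*c^2 - 3*c + 2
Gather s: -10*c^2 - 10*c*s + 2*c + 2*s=-10*c^2 + 2*c + s*(2 - 10*c)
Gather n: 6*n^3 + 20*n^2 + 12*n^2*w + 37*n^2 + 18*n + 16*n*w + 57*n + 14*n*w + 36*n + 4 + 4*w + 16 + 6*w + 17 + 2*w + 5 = 6*n^3 + n^2*(12*w + 57) + n*(30*w + 111) + 12*w + 42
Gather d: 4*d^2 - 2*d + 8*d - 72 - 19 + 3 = 4*d^2 + 6*d - 88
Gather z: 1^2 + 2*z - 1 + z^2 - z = z^2 + z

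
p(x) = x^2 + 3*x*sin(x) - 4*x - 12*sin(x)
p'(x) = 3*x*cos(x) + 2*x + 3*sin(x) - 12*cos(x) - 4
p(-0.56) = 9.82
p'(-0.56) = -18.30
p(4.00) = 0.00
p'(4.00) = 1.73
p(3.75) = -0.51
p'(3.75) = 2.40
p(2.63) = -5.62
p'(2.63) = 6.31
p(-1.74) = 26.96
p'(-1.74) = -7.54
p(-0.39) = 6.72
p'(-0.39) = -18.10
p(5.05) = 2.33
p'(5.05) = 4.31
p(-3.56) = 17.70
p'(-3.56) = 10.82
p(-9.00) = 133.07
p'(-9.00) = 12.30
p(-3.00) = 23.96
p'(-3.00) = 10.37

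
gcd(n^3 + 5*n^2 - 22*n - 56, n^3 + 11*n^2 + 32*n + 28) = n^2 + 9*n + 14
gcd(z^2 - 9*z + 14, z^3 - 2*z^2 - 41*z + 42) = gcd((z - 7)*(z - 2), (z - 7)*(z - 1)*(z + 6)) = z - 7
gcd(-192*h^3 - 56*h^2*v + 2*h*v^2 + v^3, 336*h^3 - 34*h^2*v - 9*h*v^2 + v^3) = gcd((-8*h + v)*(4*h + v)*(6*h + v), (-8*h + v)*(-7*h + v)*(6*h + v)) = -48*h^2 - 2*h*v + v^2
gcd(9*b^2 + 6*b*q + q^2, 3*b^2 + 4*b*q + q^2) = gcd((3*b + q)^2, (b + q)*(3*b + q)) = 3*b + q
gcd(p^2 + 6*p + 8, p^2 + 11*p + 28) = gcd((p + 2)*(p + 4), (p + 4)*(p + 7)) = p + 4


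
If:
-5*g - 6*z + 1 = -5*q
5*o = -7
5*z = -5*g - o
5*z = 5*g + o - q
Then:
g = 367/1275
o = -7/5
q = 4/51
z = -2/255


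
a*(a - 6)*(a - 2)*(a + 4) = a^4 - 4*a^3 - 20*a^2 + 48*a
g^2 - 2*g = g*(g - 2)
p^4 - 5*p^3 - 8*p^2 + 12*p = p*(p - 6)*(p - 1)*(p + 2)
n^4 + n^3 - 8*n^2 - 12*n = n*(n - 3)*(n + 2)^2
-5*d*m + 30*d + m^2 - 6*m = (-5*d + m)*(m - 6)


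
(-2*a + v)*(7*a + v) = -14*a^2 + 5*a*v + v^2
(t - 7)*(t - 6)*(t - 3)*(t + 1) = t^4 - 15*t^3 + 65*t^2 - 45*t - 126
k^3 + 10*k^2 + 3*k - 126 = (k - 3)*(k + 6)*(k + 7)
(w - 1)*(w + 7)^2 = w^3 + 13*w^2 + 35*w - 49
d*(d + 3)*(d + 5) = d^3 + 8*d^2 + 15*d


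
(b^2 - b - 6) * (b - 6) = b^3 - 7*b^2 + 36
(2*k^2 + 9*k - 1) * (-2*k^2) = -4*k^4 - 18*k^3 + 2*k^2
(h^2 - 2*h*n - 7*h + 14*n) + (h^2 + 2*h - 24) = 2*h^2 - 2*h*n - 5*h + 14*n - 24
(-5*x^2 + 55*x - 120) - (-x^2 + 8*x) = -4*x^2 + 47*x - 120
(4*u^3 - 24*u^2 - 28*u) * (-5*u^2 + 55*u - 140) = -20*u^5 + 340*u^4 - 1740*u^3 + 1820*u^2 + 3920*u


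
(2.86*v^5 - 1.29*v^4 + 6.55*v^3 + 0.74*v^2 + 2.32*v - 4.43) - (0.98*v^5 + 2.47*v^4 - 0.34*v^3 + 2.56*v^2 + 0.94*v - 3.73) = 1.88*v^5 - 3.76*v^4 + 6.89*v^3 - 1.82*v^2 + 1.38*v - 0.7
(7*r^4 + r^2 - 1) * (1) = 7*r^4 + r^2 - 1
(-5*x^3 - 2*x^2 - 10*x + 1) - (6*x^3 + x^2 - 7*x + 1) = -11*x^3 - 3*x^2 - 3*x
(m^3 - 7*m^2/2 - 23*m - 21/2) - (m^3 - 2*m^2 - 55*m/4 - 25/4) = -3*m^2/2 - 37*m/4 - 17/4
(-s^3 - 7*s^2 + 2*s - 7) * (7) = -7*s^3 - 49*s^2 + 14*s - 49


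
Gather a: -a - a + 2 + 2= 4 - 2*a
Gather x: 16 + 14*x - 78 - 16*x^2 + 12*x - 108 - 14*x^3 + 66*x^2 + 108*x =-14*x^3 + 50*x^2 + 134*x - 170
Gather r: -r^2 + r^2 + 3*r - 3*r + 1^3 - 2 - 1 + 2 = 0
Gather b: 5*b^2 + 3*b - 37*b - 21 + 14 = 5*b^2 - 34*b - 7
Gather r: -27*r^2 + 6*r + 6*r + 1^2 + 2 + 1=-27*r^2 + 12*r + 4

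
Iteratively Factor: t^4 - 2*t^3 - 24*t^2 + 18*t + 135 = (t + 3)*(t^3 - 5*t^2 - 9*t + 45) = (t + 3)^2*(t^2 - 8*t + 15) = (t - 5)*(t + 3)^2*(t - 3)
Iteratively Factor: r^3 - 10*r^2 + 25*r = (r - 5)*(r^2 - 5*r) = (r - 5)^2*(r)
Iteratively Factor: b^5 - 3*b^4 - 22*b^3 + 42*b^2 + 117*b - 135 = (b - 5)*(b^4 + 2*b^3 - 12*b^2 - 18*b + 27) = (b - 5)*(b - 3)*(b^3 + 5*b^2 + 3*b - 9) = (b - 5)*(b - 3)*(b + 3)*(b^2 + 2*b - 3) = (b - 5)*(b - 3)*(b + 3)^2*(b - 1)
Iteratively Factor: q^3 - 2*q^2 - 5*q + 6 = (q - 3)*(q^2 + q - 2) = (q - 3)*(q - 1)*(q + 2)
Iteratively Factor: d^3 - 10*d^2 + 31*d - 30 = (d - 2)*(d^2 - 8*d + 15) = (d - 3)*(d - 2)*(d - 5)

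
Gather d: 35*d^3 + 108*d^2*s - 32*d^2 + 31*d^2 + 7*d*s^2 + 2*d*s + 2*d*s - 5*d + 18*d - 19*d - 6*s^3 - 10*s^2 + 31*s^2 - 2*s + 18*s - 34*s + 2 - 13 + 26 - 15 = 35*d^3 + d^2*(108*s - 1) + d*(7*s^2 + 4*s - 6) - 6*s^3 + 21*s^2 - 18*s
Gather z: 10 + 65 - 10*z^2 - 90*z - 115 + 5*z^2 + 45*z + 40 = -5*z^2 - 45*z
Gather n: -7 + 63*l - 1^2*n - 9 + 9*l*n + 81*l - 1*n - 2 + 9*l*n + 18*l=162*l + n*(18*l - 2) - 18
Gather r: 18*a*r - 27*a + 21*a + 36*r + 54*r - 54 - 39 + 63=-6*a + r*(18*a + 90) - 30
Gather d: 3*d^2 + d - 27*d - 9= 3*d^2 - 26*d - 9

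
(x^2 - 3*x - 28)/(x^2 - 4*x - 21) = (x + 4)/(x + 3)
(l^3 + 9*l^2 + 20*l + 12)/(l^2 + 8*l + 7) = (l^2 + 8*l + 12)/(l + 7)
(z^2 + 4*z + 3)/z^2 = 1 + 4/z + 3/z^2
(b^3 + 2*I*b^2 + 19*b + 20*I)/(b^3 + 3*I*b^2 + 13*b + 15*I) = (b - 4*I)/(b - 3*I)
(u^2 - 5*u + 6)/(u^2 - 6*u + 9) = (u - 2)/(u - 3)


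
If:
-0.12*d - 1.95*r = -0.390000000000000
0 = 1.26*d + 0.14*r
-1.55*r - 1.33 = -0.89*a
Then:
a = 1.85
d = -0.02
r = 0.20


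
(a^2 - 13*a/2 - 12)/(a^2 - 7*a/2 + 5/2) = (2*a^2 - 13*a - 24)/(2*a^2 - 7*a + 5)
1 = 1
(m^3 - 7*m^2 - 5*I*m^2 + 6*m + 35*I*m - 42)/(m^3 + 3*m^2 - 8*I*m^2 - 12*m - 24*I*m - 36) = (m^2 + m*(-7 + I) - 7*I)/(m^2 + m*(3 - 2*I) - 6*I)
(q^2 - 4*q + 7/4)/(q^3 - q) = (q^2 - 4*q + 7/4)/(q*(q^2 - 1))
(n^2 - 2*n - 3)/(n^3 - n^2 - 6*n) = (n + 1)/(n*(n + 2))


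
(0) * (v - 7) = 0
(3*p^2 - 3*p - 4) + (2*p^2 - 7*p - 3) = 5*p^2 - 10*p - 7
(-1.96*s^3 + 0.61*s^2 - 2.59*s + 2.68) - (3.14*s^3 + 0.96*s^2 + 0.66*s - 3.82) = -5.1*s^3 - 0.35*s^2 - 3.25*s + 6.5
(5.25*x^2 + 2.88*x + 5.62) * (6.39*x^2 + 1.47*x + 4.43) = 33.5475*x^4 + 26.1207*x^3 + 63.4029*x^2 + 21.0198*x + 24.8966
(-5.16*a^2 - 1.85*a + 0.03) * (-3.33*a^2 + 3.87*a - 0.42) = 17.1828*a^4 - 13.8087*a^3 - 5.0922*a^2 + 0.8931*a - 0.0126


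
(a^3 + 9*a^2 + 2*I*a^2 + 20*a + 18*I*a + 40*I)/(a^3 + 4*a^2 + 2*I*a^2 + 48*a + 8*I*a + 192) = (a^2 + a*(5 + 2*I) + 10*I)/(a^2 + 2*I*a + 48)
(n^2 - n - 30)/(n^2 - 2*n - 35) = (n - 6)/(n - 7)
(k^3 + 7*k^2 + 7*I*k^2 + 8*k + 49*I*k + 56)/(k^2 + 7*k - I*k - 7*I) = k + 8*I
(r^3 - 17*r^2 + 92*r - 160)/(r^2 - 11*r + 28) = (r^2 - 13*r + 40)/(r - 7)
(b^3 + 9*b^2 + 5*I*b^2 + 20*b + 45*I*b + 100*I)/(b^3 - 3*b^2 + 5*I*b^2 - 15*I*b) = (b^2 + 9*b + 20)/(b*(b - 3))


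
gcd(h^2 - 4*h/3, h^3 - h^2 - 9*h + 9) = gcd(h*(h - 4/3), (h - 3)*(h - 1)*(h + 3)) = 1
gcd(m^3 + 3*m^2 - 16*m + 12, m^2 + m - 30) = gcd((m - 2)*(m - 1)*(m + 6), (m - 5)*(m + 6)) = m + 6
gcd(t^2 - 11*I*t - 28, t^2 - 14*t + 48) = 1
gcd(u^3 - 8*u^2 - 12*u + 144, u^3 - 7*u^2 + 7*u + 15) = 1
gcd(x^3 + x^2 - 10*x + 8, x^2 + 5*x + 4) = x + 4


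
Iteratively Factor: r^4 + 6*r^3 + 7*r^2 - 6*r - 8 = (r + 2)*(r^3 + 4*r^2 - r - 4) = (r + 2)*(r + 4)*(r^2 - 1) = (r - 1)*(r + 2)*(r + 4)*(r + 1)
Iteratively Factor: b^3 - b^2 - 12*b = (b)*(b^2 - b - 12) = b*(b + 3)*(b - 4)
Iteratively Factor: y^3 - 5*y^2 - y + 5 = (y - 5)*(y^2 - 1) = (y - 5)*(y - 1)*(y + 1)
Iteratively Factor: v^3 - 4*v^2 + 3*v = (v - 3)*(v^2 - v) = v*(v - 3)*(v - 1)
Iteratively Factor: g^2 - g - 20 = (g - 5)*(g + 4)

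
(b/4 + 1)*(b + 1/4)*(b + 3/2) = b^3/4 + 23*b^2/16 + 59*b/32 + 3/8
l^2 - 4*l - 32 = (l - 8)*(l + 4)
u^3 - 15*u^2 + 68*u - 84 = (u - 7)*(u - 6)*(u - 2)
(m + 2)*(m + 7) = m^2 + 9*m + 14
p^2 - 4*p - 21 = (p - 7)*(p + 3)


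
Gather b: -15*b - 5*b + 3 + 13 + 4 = 20 - 20*b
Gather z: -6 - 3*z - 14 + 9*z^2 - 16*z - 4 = 9*z^2 - 19*z - 24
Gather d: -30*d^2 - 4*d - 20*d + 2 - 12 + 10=-30*d^2 - 24*d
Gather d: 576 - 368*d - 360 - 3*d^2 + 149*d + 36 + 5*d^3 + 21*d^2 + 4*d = 5*d^3 + 18*d^2 - 215*d + 252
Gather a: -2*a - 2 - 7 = -2*a - 9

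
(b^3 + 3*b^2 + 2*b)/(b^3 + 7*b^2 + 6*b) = (b + 2)/(b + 6)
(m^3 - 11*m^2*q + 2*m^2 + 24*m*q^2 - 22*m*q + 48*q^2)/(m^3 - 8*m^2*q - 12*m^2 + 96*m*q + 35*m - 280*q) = (m^2 - 3*m*q + 2*m - 6*q)/(m^2 - 12*m + 35)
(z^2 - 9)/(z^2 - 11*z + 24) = (z + 3)/(z - 8)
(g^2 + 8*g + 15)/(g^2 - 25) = (g + 3)/(g - 5)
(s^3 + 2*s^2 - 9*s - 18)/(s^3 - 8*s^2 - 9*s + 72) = (s + 2)/(s - 8)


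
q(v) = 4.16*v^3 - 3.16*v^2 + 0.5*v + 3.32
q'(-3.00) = 131.78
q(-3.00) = -138.94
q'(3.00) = 93.86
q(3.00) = 88.70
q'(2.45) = 59.93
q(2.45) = 46.75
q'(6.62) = 505.59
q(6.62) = 1075.03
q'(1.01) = 6.85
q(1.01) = 4.89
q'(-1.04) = 20.57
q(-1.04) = -5.30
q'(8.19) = 785.85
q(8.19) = 2080.76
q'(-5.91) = 473.75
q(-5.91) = -968.74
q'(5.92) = 400.46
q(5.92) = 758.63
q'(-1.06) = 21.22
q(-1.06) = -5.72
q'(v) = 12.48*v^2 - 6.32*v + 0.5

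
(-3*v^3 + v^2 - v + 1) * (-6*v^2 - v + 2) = 18*v^5 - 3*v^4 - v^3 - 3*v^2 - 3*v + 2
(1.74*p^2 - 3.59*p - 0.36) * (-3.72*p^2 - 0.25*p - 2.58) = -6.4728*p^4 + 12.9198*p^3 - 2.2525*p^2 + 9.3522*p + 0.9288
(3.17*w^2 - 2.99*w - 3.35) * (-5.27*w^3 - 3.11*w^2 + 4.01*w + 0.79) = -16.7059*w^5 + 5.8986*w^4 + 39.6651*w^3 + 0.9329*w^2 - 15.7956*w - 2.6465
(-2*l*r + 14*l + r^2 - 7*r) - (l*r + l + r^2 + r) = -3*l*r + 13*l - 8*r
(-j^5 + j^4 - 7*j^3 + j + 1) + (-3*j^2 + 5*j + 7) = -j^5 + j^4 - 7*j^3 - 3*j^2 + 6*j + 8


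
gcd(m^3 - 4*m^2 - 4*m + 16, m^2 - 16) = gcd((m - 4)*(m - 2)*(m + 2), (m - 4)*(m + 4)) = m - 4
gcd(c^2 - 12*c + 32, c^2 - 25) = 1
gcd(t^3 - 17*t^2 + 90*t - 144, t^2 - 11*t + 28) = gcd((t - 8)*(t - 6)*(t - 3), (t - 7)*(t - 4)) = 1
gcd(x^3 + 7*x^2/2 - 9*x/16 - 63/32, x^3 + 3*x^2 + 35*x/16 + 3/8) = x + 3/4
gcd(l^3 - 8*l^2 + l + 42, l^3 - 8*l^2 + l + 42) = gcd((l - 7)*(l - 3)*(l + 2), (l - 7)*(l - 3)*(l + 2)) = l^3 - 8*l^2 + l + 42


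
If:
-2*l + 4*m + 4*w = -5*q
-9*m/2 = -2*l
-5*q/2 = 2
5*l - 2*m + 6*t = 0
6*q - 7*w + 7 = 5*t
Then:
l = 324/205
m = 144/205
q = -4/5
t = -222/205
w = 223/205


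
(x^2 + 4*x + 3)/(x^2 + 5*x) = (x^2 + 4*x + 3)/(x*(x + 5))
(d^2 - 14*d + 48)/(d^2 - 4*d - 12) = (d - 8)/(d + 2)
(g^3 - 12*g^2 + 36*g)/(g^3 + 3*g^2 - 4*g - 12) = g*(g^2 - 12*g + 36)/(g^3 + 3*g^2 - 4*g - 12)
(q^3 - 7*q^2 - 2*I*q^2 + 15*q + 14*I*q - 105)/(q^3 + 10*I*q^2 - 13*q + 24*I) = (q^2 - q*(7 + 5*I) + 35*I)/(q^2 + 7*I*q + 8)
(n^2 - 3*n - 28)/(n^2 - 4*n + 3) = (n^2 - 3*n - 28)/(n^2 - 4*n + 3)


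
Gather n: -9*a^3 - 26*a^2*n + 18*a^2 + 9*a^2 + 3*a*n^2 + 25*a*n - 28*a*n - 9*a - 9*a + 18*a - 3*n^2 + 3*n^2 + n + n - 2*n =-9*a^3 + 27*a^2 + 3*a*n^2 + n*(-26*a^2 - 3*a)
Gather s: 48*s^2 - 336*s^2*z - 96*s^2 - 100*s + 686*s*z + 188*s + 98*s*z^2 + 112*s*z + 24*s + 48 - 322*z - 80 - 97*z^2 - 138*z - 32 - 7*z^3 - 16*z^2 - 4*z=s^2*(-336*z - 48) + s*(98*z^2 + 798*z + 112) - 7*z^3 - 113*z^2 - 464*z - 64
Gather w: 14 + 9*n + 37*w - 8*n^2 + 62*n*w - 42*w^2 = -8*n^2 + 9*n - 42*w^2 + w*(62*n + 37) + 14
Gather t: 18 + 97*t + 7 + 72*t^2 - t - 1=72*t^2 + 96*t + 24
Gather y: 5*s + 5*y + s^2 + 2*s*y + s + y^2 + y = s^2 + 6*s + y^2 + y*(2*s + 6)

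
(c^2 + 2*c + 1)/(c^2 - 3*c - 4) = (c + 1)/(c - 4)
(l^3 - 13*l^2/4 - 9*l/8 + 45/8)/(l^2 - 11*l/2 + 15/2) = (8*l^2 - 2*l - 15)/(4*(2*l - 5))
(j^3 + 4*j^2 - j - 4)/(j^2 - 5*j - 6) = (j^2 + 3*j - 4)/(j - 6)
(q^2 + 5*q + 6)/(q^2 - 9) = (q + 2)/(q - 3)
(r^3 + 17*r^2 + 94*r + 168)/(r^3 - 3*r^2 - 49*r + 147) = (r^2 + 10*r + 24)/(r^2 - 10*r + 21)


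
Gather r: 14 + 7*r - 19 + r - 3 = 8*r - 8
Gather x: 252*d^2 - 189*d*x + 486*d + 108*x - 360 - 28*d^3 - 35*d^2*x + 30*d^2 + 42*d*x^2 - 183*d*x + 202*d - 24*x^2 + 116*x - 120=-28*d^3 + 282*d^2 + 688*d + x^2*(42*d - 24) + x*(-35*d^2 - 372*d + 224) - 480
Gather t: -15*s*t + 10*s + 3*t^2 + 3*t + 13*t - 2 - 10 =10*s + 3*t^2 + t*(16 - 15*s) - 12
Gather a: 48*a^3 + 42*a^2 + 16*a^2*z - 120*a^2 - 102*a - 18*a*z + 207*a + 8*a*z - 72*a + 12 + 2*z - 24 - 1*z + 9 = 48*a^3 + a^2*(16*z - 78) + a*(33 - 10*z) + z - 3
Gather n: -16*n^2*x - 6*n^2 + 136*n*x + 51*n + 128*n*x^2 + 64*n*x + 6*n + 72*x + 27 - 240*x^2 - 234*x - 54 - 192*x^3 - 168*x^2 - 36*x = n^2*(-16*x - 6) + n*(128*x^2 + 200*x + 57) - 192*x^3 - 408*x^2 - 198*x - 27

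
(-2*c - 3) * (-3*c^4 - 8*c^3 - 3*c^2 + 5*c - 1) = 6*c^5 + 25*c^4 + 30*c^3 - c^2 - 13*c + 3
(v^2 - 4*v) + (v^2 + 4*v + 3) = 2*v^2 + 3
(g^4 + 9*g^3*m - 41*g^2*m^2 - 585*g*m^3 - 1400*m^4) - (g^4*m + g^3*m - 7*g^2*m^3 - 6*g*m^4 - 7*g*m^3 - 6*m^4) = -g^4*m + g^4 + 8*g^3*m + 7*g^2*m^3 - 41*g^2*m^2 + 6*g*m^4 - 578*g*m^3 - 1394*m^4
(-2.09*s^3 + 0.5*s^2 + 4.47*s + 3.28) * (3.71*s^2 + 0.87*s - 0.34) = -7.7539*s^5 + 0.0367000000000002*s^4 + 17.7293*s^3 + 15.8877*s^2 + 1.3338*s - 1.1152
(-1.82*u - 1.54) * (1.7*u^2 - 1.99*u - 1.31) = -3.094*u^3 + 1.0038*u^2 + 5.4488*u + 2.0174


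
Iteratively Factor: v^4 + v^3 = (v + 1)*(v^3) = v*(v + 1)*(v^2) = v^2*(v + 1)*(v)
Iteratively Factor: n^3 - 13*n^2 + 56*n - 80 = (n - 5)*(n^2 - 8*n + 16) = (n - 5)*(n - 4)*(n - 4)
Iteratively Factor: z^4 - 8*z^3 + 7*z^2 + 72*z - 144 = (z - 3)*(z^3 - 5*z^2 - 8*z + 48) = (z - 4)*(z - 3)*(z^2 - z - 12) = (z - 4)^2*(z - 3)*(z + 3)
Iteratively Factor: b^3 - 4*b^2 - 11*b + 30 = (b + 3)*(b^2 - 7*b + 10) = (b - 2)*(b + 3)*(b - 5)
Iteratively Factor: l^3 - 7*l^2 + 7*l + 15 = (l - 5)*(l^2 - 2*l - 3) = (l - 5)*(l + 1)*(l - 3)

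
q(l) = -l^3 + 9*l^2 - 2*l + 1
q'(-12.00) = -650.00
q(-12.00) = 3049.00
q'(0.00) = -2.00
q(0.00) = 1.00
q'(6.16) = -4.96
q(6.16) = 96.45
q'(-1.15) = -26.67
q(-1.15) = 16.72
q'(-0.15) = -4.77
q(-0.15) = 1.51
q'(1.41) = 17.42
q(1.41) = 13.27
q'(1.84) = 20.96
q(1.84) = 21.56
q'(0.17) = 0.97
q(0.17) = 0.92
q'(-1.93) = -47.91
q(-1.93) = 45.57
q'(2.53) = 24.34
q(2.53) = 37.35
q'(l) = -3*l^2 + 18*l - 2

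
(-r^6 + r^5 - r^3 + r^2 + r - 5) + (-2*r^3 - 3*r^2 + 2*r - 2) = -r^6 + r^5 - 3*r^3 - 2*r^2 + 3*r - 7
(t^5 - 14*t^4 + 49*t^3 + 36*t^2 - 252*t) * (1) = t^5 - 14*t^4 + 49*t^3 + 36*t^2 - 252*t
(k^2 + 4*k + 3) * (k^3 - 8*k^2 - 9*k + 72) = k^5 - 4*k^4 - 38*k^3 + 12*k^2 + 261*k + 216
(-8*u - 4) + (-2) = -8*u - 6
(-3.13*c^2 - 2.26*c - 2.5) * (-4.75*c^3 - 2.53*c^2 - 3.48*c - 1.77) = 14.8675*c^5 + 18.6539*c^4 + 28.4852*c^3 + 19.7299*c^2 + 12.7002*c + 4.425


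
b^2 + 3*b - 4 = (b - 1)*(b + 4)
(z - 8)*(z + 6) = z^2 - 2*z - 48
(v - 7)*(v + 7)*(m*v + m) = m*v^3 + m*v^2 - 49*m*v - 49*m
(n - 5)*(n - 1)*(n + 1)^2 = n^4 - 4*n^3 - 6*n^2 + 4*n + 5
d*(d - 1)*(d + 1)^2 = d^4 + d^3 - d^2 - d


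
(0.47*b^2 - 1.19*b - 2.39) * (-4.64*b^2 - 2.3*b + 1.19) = -2.1808*b^4 + 4.4406*b^3 + 14.3859*b^2 + 4.0809*b - 2.8441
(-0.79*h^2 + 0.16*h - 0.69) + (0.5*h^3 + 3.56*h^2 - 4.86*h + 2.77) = 0.5*h^3 + 2.77*h^2 - 4.7*h + 2.08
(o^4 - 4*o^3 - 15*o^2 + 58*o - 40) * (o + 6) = o^5 + 2*o^4 - 39*o^3 - 32*o^2 + 308*o - 240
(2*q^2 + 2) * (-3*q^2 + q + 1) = -6*q^4 + 2*q^3 - 4*q^2 + 2*q + 2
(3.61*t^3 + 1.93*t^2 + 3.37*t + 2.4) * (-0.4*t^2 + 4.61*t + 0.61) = -1.444*t^5 + 15.8701*t^4 + 9.7514*t^3 + 15.753*t^2 + 13.1197*t + 1.464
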